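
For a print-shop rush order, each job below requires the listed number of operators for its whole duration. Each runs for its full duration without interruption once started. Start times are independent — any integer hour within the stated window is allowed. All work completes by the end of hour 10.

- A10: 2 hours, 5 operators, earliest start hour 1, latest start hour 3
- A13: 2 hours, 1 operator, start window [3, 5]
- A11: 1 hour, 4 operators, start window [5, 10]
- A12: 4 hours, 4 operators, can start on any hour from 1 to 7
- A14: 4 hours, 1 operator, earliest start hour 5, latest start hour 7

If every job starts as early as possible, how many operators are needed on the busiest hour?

Early-start schedule: A10@1, A13@3, A11@5, A12@1, A14@5.
Load per hour: hour 1: 9, hour 2: 9, hour 3: 5, hour 4: 5, hour 5: 5, hour 6: 1, hour 7: 1, hour 8: 1, hour 9: 0, hour 10: 0.
Peak is 9.

9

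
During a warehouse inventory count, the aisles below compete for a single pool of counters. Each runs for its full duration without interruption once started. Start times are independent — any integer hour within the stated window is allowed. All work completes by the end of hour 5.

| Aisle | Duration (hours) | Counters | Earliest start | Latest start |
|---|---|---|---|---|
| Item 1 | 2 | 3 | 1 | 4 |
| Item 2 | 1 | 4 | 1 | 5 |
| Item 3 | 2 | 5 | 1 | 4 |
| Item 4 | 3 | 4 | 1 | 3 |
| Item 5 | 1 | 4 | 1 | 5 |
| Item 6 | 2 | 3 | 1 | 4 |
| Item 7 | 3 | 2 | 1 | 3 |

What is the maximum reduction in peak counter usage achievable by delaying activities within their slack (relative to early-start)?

14

Early-start peak: h1:25  h2:17  h3:6  h4:0  h5:0 ⇒ 25.
Leveled (Item 1@1, Item 2@1, Item 3@2, Item 4@3, Item 5@1, Item 6@4, Item 7@2): h1:11  h2:10  h3:11  h4:9  h5:7 ⇒ 11.
Reduction 25 − 11 = 14.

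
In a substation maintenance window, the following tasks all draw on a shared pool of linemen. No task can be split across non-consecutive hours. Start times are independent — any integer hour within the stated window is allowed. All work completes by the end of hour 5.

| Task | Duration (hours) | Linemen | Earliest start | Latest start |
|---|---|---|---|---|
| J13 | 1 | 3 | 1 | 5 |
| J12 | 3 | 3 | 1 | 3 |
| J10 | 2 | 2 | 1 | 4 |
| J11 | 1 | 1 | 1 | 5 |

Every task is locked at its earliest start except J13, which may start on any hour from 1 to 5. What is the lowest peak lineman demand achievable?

J13@1: h1:9  h2:5  h3:3  h4:0  h5:0 → peak 9
J13@2: h1:6  h2:8  h3:3  h4:0  h5:0 → peak 8
J13@3: h1:6  h2:5  h3:6  h4:0  h5:0 → peak 6
J13@4: h1:6  h2:5  h3:3  h4:3  h5:0 → peak 6
J13@5: h1:6  h2:5  h3:3  h4:0  h5:3 → peak 6
Best is J13@3, peak 6.

6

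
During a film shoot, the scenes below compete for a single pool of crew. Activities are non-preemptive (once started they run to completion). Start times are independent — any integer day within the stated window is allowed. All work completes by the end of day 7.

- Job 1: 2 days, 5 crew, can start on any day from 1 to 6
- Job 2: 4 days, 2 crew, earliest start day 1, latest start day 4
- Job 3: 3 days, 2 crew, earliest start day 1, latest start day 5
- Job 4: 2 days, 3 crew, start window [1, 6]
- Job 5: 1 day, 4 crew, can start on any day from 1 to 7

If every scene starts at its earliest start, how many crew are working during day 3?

At early start, day 3 has: Job 2, Job 3.
Demand: 2 + 2 = 4.

4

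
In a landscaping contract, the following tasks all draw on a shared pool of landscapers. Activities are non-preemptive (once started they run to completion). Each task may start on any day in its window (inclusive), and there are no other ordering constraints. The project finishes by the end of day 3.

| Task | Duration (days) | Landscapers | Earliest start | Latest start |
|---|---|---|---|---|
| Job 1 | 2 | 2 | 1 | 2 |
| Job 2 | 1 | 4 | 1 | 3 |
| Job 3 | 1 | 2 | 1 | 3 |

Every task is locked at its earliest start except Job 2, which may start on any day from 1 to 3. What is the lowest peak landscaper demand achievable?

4

Job 2@1: d1:8  d2:2  d3:0 → peak 8
Job 2@2: d1:4  d2:6  d3:0 → peak 6
Job 2@3: d1:4  d2:2  d3:4 → peak 4
Best is Job 2@3, peak 4.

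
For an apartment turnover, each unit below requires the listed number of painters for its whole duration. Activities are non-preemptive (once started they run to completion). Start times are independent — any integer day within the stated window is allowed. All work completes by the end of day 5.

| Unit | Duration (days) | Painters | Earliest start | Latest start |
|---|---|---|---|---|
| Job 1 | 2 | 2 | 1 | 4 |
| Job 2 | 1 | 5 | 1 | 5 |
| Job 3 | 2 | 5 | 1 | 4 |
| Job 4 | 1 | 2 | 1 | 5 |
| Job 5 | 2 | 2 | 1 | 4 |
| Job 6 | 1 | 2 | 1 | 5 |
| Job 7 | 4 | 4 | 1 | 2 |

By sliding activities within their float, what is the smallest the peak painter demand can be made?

9

Early-start (Job 1@1, Job 2@1, Job 3@1, Job 4@1, Job 5@1, Job 6@1, Job 7@1) gives peak 22: d1:22  d2:13  d3:4  d4:4  d5:0.
Shift Job 3→3, Job 4→5, Job 6→5, Job 7→2.
Schedule Job 1@1, Job 2@1, Job 3@3, Job 4@5, Job 5@1, Job 6@5, Job 7@2: d1:9  d2:8  d3:9  d4:9  d5:8 — peak 9.
Total painter-days = 43 over 5 days ⇒ peak ≥ ⌈43/5⌉ = 9, so 9 is optimal.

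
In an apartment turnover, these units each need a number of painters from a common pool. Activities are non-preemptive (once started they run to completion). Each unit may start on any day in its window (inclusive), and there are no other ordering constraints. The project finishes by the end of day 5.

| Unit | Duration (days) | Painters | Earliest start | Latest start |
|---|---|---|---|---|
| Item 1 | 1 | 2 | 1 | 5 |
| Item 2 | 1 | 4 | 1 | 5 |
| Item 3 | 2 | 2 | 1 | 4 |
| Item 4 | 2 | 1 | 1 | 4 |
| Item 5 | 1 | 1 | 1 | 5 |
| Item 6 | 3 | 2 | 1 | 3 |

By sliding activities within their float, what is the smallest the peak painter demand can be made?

4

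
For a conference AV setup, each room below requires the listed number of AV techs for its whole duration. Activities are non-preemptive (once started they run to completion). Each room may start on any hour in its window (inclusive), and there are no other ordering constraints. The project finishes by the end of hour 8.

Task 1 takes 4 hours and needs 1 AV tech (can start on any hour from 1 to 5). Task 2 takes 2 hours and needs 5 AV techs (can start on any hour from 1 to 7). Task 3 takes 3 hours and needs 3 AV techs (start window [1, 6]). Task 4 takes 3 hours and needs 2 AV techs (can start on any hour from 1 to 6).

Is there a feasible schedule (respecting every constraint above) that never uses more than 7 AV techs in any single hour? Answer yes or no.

Schedule Task 1@1, Task 2@7, Task 3@1, Task 4@4: h1:4  h2:4  h3:4  h4:3  h5:2  h6:2  h7:5  h8:5 — peak 5 ≤ 7.

yes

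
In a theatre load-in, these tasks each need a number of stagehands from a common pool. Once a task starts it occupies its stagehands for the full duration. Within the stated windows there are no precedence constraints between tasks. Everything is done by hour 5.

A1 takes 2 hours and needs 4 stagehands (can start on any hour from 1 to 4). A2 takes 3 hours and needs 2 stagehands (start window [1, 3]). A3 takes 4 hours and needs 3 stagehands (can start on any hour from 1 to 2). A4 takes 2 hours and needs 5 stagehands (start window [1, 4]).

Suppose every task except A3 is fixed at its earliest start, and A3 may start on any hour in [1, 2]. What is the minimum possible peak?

14

A3@1: h1:14  h2:14  h3:5  h4:3  h5:0 → peak 14
A3@2: h1:11  h2:14  h3:5  h4:3  h5:3 → peak 14
Best is A3@1, peak 14.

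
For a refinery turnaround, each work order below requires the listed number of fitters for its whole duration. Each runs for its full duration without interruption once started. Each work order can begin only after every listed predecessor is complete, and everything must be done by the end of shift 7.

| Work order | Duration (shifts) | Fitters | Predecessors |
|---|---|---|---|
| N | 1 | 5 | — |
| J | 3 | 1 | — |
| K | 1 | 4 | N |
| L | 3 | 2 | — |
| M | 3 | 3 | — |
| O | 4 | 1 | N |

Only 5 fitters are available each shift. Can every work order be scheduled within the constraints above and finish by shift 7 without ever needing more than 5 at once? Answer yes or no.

no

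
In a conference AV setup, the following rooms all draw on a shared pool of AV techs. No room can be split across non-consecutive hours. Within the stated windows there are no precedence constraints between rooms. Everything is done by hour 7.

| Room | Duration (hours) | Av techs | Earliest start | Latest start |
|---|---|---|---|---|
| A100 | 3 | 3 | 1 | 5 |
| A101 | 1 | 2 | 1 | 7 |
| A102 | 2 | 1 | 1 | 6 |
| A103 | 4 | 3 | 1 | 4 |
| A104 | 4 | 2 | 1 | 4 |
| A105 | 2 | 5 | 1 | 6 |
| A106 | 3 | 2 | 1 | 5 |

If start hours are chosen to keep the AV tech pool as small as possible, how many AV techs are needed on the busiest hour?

8

Early-start (A100@1, A101@1, A102@1, A103@1, A104@1, A105@1, A106@1) gives peak 18: h1:18  h2:16  h3:10  h4:5  h5:0  h6:0  h7:0.
Shift A103→2, A104→4, A105→6, A106→3.
Schedule A100@1, A101@1, A102@1, A103@2, A104@4, A105@6, A106@3: h1:6  h2:7  h3:8  h4:7  h5:7  h6:7  h7:7 — peak 8.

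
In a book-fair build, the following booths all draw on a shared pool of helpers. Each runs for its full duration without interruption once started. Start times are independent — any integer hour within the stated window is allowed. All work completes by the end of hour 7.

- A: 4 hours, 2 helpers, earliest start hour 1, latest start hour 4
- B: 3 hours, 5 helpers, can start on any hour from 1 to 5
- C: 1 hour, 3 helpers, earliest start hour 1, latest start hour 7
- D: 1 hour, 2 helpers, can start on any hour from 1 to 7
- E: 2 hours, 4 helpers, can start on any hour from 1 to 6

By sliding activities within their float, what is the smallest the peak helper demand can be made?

Early-start (A@1, B@1, C@1, D@1, E@1) gives peak 16: h1:16  h2:11  h3:7  h4:2  h5:0  h6:0  h7:0.
Shift B→5, D→2, E→3.
Schedule A@1, B@5, C@1, D@2, E@3: h1:5  h2:4  h3:6  h4:6  h5:5  h6:5  h7:5 — peak 6.
Total helper-hours = 36 over 7 hours ⇒ peak ≥ ⌈36/7⌉ = 6, so 6 is optimal.

6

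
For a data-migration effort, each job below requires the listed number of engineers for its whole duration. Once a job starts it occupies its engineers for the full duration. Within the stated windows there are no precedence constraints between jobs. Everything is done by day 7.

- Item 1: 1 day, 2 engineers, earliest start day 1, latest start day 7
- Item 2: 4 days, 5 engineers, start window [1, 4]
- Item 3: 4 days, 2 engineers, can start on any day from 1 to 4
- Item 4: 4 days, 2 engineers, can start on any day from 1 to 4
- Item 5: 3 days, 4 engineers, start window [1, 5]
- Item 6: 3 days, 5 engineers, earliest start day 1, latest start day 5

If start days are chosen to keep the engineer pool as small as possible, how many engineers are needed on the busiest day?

Early-start (Item 1@1, Item 2@1, Item 3@1, Item 4@1, Item 5@1, Item 6@1) gives peak 20: d1:20  d2:18  d3:18  d4:9  d5:0  d6:0  d7:0.
Shift Item 2→4, Item 6→5.
Schedule Item 1@1, Item 2@4, Item 3@1, Item 4@1, Item 5@1, Item 6@5: d1:10  d2:8  d3:8  d4:9  d5:10  d6:10  d7:10 — peak 10.
Total engineer-days = 65 over 7 days ⇒ peak ≥ ⌈65/7⌉ = 10, so 10 is optimal.

10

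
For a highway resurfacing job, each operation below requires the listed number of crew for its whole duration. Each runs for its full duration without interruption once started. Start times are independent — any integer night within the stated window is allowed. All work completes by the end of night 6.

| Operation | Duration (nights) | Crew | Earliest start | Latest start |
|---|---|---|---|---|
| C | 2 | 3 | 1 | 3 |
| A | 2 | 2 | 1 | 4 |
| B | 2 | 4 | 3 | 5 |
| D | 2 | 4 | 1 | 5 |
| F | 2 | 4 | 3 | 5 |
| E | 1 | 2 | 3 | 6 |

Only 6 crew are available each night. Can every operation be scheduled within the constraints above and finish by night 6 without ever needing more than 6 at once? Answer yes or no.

no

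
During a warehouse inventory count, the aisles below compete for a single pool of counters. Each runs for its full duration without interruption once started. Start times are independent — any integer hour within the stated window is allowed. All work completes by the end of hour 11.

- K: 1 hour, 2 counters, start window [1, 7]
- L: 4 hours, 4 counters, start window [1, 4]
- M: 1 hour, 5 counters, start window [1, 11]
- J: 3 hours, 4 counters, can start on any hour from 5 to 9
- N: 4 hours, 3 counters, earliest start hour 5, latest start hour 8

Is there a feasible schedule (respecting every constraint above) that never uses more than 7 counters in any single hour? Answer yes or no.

Schedule K@1, L@1, M@5, J@6, N@6: h1:6  h2:4  h3:4  h4:4  h5:5  h6:7  h7:7  h8:7  h9:3  h10:0  h11:0 — peak 7 ≤ 7.

yes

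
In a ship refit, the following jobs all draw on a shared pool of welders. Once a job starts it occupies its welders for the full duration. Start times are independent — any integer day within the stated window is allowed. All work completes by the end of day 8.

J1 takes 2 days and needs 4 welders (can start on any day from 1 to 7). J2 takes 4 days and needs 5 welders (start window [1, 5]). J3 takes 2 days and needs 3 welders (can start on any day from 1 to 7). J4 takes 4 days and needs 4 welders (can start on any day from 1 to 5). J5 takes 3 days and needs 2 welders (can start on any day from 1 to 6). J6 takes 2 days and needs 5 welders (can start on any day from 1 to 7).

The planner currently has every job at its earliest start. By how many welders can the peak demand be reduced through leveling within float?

Early-start peak: d1:23  d2:23  d3:11  d4:9  d5:0  d6:0  d7:0  d8:0 ⇒ 23.
Leveled (J1@1, J2@1, J3@5, J4@3, J5@5, J6@7): d1:9  d2:9  d3:9  d4:9  d5:9  d6:9  d7:7  d8:5 ⇒ 9.
Reduction 23 − 9 = 14.

14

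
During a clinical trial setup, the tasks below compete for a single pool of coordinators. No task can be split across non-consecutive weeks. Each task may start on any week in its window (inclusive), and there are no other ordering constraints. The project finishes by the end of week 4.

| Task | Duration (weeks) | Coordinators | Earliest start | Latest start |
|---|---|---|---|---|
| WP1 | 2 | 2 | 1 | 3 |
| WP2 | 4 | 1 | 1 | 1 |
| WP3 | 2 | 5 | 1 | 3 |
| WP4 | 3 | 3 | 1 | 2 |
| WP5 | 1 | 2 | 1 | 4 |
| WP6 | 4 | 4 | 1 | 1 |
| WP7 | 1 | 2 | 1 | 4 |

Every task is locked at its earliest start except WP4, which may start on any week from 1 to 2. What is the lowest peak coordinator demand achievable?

16

WP4@1: w1:19  w2:15  w3:8  w4:5 → peak 19
WP4@2: w1:16  w2:15  w3:8  w4:8 → peak 16
Best is WP4@2, peak 16.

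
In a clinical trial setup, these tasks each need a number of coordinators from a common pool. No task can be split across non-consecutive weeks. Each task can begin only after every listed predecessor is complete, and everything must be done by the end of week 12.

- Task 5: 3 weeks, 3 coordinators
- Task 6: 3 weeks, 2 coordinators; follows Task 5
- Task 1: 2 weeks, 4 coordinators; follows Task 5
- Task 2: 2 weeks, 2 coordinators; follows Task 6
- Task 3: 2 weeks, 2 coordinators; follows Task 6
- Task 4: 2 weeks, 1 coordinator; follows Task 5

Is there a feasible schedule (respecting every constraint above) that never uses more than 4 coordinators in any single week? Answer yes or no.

yes

Schedule Task 5@1, Task 6@4, Task 1@7, Task 2@9, Task 3@9, Task 4@4: w1:3  w2:3  w3:3  w4:3  w5:3  w6:2  w7:4  w8:4  w9:4  w10:4  w11:0  w12:0 — peak 4 ≤ 4.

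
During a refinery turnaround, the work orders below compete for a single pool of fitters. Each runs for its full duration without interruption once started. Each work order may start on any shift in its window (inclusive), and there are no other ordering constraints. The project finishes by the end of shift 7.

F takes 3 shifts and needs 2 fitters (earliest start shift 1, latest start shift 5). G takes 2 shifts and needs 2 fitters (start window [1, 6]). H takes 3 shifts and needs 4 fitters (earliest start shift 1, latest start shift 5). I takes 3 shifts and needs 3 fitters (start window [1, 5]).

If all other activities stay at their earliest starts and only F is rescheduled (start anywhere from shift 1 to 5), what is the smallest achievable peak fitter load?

F@1: s1:11  s2:11  s3:9  s4:0  s5:0  s6:0  s7:0 → peak 11
F@2: s1:9  s2:11  s3:9  s4:2  s5:0  s6:0  s7:0 → peak 11
F@3: s1:9  s2:9  s3:9  s4:2  s5:2  s6:0  s7:0 → peak 9
F@4: s1:9  s2:9  s3:7  s4:2  s5:2  s6:2  s7:0 → peak 9
F@5: s1:9  s2:9  s3:7  s4:0  s5:2  s6:2  s7:2 → peak 9
Best is F@3, peak 9.

9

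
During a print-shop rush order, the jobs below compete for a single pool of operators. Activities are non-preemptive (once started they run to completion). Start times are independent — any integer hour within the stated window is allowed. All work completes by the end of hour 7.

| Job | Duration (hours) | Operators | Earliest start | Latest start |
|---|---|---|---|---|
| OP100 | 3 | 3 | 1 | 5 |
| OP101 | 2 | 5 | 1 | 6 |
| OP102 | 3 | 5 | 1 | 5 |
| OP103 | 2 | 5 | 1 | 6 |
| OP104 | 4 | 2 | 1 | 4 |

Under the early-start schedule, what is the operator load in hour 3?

At early start, hour 3 has: OP100, OP102, OP104.
Demand: 3 + 5 + 2 = 10.

10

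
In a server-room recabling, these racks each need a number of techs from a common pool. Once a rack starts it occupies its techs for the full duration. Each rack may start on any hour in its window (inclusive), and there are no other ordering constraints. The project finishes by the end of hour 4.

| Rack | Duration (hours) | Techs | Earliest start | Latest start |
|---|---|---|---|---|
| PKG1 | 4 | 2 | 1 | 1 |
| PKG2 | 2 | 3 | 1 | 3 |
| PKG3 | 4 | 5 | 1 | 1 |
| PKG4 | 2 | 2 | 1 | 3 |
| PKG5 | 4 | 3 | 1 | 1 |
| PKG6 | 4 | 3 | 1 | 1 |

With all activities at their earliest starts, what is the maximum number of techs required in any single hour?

18

Early-start schedule: PKG1@1, PKG2@1, PKG3@1, PKG4@1, PKG5@1, PKG6@1.
Load per hour: hour 1: 18, hour 2: 18, hour 3: 13, hour 4: 13.
Peak is 18.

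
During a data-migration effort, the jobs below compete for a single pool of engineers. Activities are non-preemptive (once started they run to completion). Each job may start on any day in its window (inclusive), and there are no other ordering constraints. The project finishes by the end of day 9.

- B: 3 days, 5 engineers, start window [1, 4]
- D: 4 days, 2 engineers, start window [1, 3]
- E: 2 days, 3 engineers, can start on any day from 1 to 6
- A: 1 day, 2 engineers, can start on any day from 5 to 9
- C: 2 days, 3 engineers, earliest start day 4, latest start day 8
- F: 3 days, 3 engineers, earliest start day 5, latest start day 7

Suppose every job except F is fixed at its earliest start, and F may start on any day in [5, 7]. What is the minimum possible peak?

F@5: d1:10  d2:10  d3:7  d4:5  d5:8  d6:3  d7:3  d8:0  d9:0 → peak 10
F@6: d1:10  d2:10  d3:7  d4:5  d5:5  d6:3  d7:3  d8:3  d9:0 → peak 10
F@7: d1:10  d2:10  d3:7  d4:5  d5:5  d6:0  d7:3  d8:3  d9:3 → peak 10
Best is F@5, peak 10.

10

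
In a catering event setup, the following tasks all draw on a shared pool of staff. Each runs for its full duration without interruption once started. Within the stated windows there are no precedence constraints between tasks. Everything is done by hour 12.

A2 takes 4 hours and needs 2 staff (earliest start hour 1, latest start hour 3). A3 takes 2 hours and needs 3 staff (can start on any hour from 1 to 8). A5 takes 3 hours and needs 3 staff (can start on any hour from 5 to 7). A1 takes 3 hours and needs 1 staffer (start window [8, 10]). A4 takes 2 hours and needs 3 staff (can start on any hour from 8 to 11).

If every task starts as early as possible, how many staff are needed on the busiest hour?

5

Early-start schedule: A2@1, A3@1, A5@5, A1@8, A4@8.
Load per hour: hour 1: 5, hour 2: 5, hour 3: 2, hour 4: 2, hour 5: 3, hour 6: 3, hour 7: 3, hour 8: 4, hour 9: 4, hour 10: 1, hour 11: 0, hour 12: 0.
Peak is 5.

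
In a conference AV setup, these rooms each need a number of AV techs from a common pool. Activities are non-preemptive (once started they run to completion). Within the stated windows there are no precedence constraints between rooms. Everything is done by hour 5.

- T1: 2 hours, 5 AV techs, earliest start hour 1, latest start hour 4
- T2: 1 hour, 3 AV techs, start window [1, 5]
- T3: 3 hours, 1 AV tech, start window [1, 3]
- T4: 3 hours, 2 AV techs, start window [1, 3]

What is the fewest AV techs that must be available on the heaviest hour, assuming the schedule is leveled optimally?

Early-start (T1@1, T2@1, T3@1, T4@1) gives peak 11: h1:11  h2:8  h3:3  h4:0  h5:0.
Shift T2→3, T4→3.
Schedule T1@1, T2@3, T3@1, T4@3: h1:6  h2:6  h3:6  h4:2  h5:2 — peak 6.

6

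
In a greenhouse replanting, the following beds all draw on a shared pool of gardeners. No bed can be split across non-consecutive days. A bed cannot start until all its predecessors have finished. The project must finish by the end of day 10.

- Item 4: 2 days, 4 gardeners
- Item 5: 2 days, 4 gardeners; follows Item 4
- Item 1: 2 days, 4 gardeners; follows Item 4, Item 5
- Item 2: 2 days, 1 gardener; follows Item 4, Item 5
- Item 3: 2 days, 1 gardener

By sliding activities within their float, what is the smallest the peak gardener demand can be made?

Early-start (Item 4@1, Item 5@3, Item 1@5, Item 2@5, Item 3@1) gives peak 5: d1:5  d2:5  d3:4  d4:4  d5:5  d6:5  d7:0  d8:0  d9:0  d10:0.
Shift Item 2→7, Item 3→7.
Schedule Item 4@1, Item 5@3, Item 1@5, Item 2@7, Item 3@7: d1:4  d2:4  d3:4  d4:4  d5:4  d6:4  d7:2  d8:2  d9:0  d10:0 — peak 4.

4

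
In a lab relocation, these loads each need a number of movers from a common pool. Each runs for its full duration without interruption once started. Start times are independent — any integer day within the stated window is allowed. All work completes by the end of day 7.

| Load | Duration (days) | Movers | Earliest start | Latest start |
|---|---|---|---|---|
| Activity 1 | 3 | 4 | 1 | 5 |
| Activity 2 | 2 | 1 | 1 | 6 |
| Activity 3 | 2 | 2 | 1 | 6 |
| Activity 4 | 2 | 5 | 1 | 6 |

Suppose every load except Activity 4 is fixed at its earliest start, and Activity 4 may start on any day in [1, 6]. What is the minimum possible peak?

Activity 4@1: d1:12  d2:12  d3:4  d4:0  d5:0  d6:0  d7:0 → peak 12
Activity 4@2: d1:7  d2:12  d3:9  d4:0  d5:0  d6:0  d7:0 → peak 12
Activity 4@3: d1:7  d2:7  d3:9  d4:5  d5:0  d6:0  d7:0 → peak 9
Activity 4@4: d1:7  d2:7  d3:4  d4:5  d5:5  d6:0  d7:0 → peak 7
Activity 4@5: d1:7  d2:7  d3:4  d4:0  d5:5  d6:5  d7:0 → peak 7
Activity 4@6: d1:7  d2:7  d3:4  d4:0  d5:0  d6:5  d7:5 → peak 7
Best is Activity 4@4, peak 7.

7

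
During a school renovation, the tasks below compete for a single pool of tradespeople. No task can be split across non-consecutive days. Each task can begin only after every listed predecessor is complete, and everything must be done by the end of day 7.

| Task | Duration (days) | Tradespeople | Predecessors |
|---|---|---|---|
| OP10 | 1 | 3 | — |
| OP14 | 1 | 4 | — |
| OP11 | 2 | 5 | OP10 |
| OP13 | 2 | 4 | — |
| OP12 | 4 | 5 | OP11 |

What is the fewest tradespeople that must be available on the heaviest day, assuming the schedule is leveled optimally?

Early-start (OP10@1, OP14@1, OP11@2, OP13@1, OP12@4) gives peak 11: d1:11  d2:9  d3:5  d4:5  d5:5  d6:5  d7:5.
Shift OP13→2.
Schedule OP10@1, OP14@1, OP11@2, OP13@2, OP12@4: d1:7  d2:9  d3:9  d4:5  d5:5  d6:5  d7:5 — peak 9.

9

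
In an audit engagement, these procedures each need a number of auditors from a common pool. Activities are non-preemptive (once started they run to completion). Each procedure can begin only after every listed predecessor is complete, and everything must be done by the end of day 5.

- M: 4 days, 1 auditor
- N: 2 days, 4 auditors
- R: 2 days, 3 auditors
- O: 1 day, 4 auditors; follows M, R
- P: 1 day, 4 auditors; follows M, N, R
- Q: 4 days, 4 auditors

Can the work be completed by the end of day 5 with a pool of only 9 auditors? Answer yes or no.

yes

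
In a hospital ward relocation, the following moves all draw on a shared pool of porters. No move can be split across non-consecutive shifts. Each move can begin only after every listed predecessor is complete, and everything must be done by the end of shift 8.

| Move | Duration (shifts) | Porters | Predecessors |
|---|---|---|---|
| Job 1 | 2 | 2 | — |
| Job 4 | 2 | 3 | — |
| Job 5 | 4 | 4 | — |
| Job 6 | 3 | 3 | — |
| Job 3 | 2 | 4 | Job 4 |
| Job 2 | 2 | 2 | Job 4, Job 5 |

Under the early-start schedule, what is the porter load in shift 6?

At early start, shift 6 has: Job 2.
Demand: 2 = 2.

2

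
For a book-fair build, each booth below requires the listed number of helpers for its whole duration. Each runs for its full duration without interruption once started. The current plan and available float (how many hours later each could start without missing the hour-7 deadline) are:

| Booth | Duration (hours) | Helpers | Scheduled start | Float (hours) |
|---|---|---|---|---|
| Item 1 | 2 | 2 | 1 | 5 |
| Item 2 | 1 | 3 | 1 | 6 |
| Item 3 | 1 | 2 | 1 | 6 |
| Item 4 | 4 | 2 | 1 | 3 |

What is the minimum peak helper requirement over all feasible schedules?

Early-start (Item 1@1, Item 2@1, Item 3@1, Item 4@1) gives peak 9: h1:9  h2:4  h3:2  h4:2  h5:0  h6:0  h7:0.
Shift Item 2→3, Item 4→4.
Schedule Item 1@1, Item 2@3, Item 3@1, Item 4@4: h1:4  h2:2  h3:3  h4:2  h5:2  h6:2  h7:2 — peak 4.

4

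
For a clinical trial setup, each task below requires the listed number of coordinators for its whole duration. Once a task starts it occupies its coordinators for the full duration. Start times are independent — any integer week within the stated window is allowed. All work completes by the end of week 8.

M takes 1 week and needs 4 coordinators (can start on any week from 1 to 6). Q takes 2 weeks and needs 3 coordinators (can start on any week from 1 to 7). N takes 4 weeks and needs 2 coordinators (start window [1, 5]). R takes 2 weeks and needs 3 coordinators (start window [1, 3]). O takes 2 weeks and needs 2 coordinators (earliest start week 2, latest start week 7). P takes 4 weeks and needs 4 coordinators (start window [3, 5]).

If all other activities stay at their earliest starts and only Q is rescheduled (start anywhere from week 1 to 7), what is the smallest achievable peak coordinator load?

9

Q@1: w1:12  w2:10  w3:8  w4:6  w5:4  w6:4  w7:0  w8:0 → peak 12
Q@2: w1:9  w2:10  w3:11  w4:6  w5:4  w6:4  w7:0  w8:0 → peak 11
Q@3: w1:9  w2:7  w3:11  w4:9  w5:4  w6:4  w7:0  w8:0 → peak 11
Q@4: w1:9  w2:7  w3:8  w4:9  w5:7  w6:4  w7:0  w8:0 → peak 9
Q@5: w1:9  w2:7  w3:8  w4:6  w5:7  w6:7  w7:0  w8:0 → peak 9
Q@6: w1:9  w2:7  w3:8  w4:6  w5:4  w6:7  w7:3  w8:0 → peak 9
Q@7: w1:9  w2:7  w3:8  w4:6  w5:4  w6:4  w7:3  w8:3 → peak 9
Best is Q@4, peak 9.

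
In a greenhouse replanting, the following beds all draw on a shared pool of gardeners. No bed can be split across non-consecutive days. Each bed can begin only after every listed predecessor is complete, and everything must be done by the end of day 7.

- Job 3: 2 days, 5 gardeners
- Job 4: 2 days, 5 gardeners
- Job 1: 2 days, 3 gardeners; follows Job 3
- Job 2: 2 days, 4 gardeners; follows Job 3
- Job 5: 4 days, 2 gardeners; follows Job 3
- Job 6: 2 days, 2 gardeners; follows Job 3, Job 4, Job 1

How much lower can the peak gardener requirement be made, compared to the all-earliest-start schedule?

Early-start peak: d1:10  d2:10  d3:9  d4:9  d5:4  d6:4  d7:0 ⇒ 10.
Leveled (Job 3@1, Job 4@1, Job 1@3, Job 2@3, Job 5@3, Job 6@5): d1:10  d2:10  d3:9  d4:9  d5:4  d6:4  d7:0 ⇒ 10.
Reduction 10 − 10 = 0.

0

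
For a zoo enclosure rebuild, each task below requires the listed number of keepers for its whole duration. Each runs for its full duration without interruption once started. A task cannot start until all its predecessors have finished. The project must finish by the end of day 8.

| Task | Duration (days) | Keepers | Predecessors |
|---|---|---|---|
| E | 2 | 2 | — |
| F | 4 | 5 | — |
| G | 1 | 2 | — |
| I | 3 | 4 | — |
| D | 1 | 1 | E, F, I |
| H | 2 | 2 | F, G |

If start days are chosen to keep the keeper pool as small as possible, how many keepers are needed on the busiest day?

7

Early-start (E@1, F@1, G@1, I@1, D@5, H@5) gives peak 13: d1:13  d2:11  d3:9  d4:5  d5:3  d6:2  d7:0  d8:0.
Shift G→3, I→5, D→8.
Schedule E@1, F@1, G@3, I@5, D@8, H@5: d1:7  d2:7  d3:7  d4:5  d5:6  d6:6  d7:4  d8:1 — peak 7.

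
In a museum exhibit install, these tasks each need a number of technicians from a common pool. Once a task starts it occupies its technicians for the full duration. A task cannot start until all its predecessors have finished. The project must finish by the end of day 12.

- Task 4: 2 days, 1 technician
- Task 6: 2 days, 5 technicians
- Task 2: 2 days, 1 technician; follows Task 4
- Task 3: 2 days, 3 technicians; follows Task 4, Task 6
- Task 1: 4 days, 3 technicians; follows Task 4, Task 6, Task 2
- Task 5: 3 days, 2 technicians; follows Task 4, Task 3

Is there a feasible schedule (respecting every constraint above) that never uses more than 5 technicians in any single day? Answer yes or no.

yes

Schedule Task 4@1, Task 6@3, Task 2@5, Task 3@5, Task 1@7, Task 5@7: d1:1  d2:1  d3:5  d4:5  d5:4  d6:4  d7:5  d8:5  d9:5  d10:3  d11:0  d12:0 — peak 5 ≤ 5.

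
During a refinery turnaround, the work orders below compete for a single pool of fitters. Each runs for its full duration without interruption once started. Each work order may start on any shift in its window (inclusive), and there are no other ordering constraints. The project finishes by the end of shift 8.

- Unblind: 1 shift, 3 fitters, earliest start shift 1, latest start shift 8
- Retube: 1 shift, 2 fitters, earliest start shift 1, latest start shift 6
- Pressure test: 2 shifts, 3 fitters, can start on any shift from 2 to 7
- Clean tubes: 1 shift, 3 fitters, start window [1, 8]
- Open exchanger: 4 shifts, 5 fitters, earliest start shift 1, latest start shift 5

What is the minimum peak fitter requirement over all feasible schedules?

5

Early-start (Unblind@1, Retube@1, Pressure test@2, Clean tubes@1, Open exchanger@1) gives peak 13: s1:13  s2:8  s3:8  s4:5  s5:0  s6:0  s7:0  s8:0.
Shift Clean tubes→4, Open exchanger→5.
Schedule Unblind@1, Retube@1, Pressure test@2, Clean tubes@4, Open exchanger@5: s1:5  s2:3  s3:3  s4:3  s5:5  s6:5  s7:5  s8:5 — peak 5.
Total fitter-shifts = 34 over 8 shifts ⇒ peak ≥ ⌈34/8⌉ = 5, so 5 is optimal.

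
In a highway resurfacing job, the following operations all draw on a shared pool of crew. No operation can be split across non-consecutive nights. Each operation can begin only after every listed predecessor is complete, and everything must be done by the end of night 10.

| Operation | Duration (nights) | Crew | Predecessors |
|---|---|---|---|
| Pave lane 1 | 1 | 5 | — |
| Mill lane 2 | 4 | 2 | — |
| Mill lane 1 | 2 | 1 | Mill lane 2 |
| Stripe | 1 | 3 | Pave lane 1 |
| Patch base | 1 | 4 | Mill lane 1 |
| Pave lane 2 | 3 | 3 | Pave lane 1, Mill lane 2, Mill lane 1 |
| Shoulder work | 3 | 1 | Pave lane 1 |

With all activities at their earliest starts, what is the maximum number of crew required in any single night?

7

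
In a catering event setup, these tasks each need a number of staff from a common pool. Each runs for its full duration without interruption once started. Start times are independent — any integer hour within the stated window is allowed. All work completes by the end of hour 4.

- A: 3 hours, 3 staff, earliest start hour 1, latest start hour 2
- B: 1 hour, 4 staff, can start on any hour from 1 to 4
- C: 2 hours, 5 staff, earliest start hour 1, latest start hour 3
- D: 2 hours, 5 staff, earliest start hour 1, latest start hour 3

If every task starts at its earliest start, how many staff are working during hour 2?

13

At early start, hour 2 has: A, C, D.
Demand: 3 + 5 + 5 = 13.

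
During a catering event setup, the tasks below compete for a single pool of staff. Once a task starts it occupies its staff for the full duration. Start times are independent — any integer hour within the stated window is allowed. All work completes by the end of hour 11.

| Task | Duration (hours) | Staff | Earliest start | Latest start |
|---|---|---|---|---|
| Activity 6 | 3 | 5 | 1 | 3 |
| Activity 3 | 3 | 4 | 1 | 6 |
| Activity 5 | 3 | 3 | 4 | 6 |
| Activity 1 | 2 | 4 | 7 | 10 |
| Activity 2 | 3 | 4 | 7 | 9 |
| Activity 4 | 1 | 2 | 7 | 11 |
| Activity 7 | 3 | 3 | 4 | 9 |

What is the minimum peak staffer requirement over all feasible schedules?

7

Early-start (Activity 6@1, Activity 3@1, Activity 5@4, Activity 1@7, Activity 2@7, Activity 4@7, Activity 7@4) gives peak 10: h1:9  h2:9  h3:9  h4:6  h5:6  h6:6  h7:10  h8:8  h9:4  h10:0  h11:0.
Shift Activity 3→4, Activity 2→9, Activity 7→8.
Schedule Activity 6@1, Activity 3@4, Activity 5@4, Activity 1@7, Activity 2@9, Activity 4@7, Activity 7@8: h1:5  h2:5  h3:5  h4:7  h5:7  h6:7  h7:6  h8:7  h9:7  h10:7  h11:4 — peak 7.
Total staffer-hours = 67 over 11 hours ⇒ peak ≥ ⌈67/11⌉ = 7, so 7 is optimal.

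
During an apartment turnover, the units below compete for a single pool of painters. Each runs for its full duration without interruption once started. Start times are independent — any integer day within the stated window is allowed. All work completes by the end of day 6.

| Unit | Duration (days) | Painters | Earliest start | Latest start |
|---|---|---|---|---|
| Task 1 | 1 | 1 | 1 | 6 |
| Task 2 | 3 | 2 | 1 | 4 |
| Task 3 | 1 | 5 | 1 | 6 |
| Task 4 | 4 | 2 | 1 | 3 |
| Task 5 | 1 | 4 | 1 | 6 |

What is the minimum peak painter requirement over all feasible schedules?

5

Early-start (Task 1@1, Task 2@1, Task 3@1, Task 4@1, Task 5@1) gives peak 14: d1:14  d2:4  d3:4  d4:2  d5:0  d6:0.
Shift Task 3→5, Task 5→6.
Schedule Task 1@1, Task 2@1, Task 3@5, Task 4@1, Task 5@6: d1:5  d2:4  d3:4  d4:2  d5:5  d6:4 — peak 5.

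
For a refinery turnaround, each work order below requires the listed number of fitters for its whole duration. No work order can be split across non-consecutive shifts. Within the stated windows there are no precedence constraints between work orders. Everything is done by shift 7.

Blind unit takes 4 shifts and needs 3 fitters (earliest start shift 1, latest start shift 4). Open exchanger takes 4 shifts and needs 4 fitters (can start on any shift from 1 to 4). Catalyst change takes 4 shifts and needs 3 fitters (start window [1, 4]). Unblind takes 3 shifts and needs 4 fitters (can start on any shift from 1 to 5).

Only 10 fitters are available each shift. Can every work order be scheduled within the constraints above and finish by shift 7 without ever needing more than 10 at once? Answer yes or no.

yes

Schedule Blind unit@1, Open exchanger@1, Catalyst change@1, Unblind@5: s1:10  s2:10  s3:10  s4:10  s5:4  s6:4  s7:4 — peak 10 ≤ 10.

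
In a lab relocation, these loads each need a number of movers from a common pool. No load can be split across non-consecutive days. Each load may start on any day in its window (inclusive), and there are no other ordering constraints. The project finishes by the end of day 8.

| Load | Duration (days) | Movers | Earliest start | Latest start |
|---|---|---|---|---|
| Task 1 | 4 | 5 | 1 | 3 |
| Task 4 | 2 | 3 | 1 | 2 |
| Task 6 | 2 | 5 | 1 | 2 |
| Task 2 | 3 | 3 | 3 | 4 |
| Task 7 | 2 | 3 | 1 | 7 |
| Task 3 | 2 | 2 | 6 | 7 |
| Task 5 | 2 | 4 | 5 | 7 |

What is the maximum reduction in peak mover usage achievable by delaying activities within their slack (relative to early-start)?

7

Early-start peak: d1:16  d2:16  d3:8  d4:8  d5:7  d6:6  d7:2  d8:0 ⇒ 16.
Leveled (Task 1@3, Task 4@1, Task 6@1, Task 2@3, Task 7@6, Task 3@7, Task 5@7): d1:8  d2:8  d3:8  d4:8  d5:8  d6:8  d7:9  d8:6 ⇒ 9.
Reduction 16 − 9 = 7.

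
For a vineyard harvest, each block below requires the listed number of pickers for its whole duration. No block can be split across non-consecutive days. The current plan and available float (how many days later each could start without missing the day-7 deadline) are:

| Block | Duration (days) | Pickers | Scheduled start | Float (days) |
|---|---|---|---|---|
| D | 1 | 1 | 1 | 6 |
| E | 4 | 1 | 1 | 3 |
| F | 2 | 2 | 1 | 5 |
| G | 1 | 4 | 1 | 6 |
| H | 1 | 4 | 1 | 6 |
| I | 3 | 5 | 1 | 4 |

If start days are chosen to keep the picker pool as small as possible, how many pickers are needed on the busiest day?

5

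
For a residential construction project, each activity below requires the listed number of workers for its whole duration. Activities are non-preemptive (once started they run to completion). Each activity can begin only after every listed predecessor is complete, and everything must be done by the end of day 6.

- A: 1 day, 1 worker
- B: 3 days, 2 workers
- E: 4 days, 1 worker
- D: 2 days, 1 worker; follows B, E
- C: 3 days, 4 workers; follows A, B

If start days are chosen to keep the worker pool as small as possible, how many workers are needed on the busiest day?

5

Schedule A@1, B@1, E@1, D@5, C@4: d1:4  d2:3  d3:3  d4:5  d5:5  d6:5 — peak 5.
Total worker-days = 25 over 6 days ⇒ peak ≥ ⌈25/6⌉ = 5, so 5 is optimal.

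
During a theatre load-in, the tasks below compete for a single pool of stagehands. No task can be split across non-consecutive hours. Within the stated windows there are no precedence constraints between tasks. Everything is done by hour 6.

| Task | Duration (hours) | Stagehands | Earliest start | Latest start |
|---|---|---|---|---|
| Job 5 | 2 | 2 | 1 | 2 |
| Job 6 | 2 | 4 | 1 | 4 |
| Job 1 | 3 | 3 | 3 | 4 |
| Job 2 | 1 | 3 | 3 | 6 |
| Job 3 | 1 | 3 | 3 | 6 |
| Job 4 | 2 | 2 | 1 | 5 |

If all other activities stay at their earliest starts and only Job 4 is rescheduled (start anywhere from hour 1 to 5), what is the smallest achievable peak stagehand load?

Job 4@1: h1:8  h2:8  h3:9  h4:3  h5:3  h6:0 → peak 9
Job 4@2: h1:6  h2:8  h3:11  h4:3  h5:3  h6:0 → peak 11
Job 4@3: h1:6  h2:6  h3:11  h4:5  h5:3  h6:0 → peak 11
Job 4@4: h1:6  h2:6  h3:9  h4:5  h5:5  h6:0 → peak 9
Job 4@5: h1:6  h2:6  h3:9  h4:3  h5:5  h6:2 → peak 9
Best is Job 4@1, peak 9.

9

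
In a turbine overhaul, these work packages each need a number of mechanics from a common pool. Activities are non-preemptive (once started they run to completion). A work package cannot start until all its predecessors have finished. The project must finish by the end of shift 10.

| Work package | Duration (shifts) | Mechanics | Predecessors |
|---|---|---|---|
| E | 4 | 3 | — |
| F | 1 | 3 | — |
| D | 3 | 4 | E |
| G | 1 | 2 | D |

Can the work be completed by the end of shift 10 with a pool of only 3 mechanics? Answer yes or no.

no

The minimum achievable peak is 4; 3 < 4, so no feasible schedule stays within the cap.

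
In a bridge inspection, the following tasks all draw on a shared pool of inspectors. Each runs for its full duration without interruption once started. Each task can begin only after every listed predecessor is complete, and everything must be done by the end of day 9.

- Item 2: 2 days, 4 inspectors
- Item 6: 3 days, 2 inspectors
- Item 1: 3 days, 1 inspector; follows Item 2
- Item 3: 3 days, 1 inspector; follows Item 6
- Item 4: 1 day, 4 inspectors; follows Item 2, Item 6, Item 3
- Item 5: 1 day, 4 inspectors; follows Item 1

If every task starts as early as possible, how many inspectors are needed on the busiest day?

Early-start schedule: Item 2@1, Item 6@1, Item 1@3, Item 3@4, Item 4@7, Item 5@6.
Load per day: day 1: 6, day 2: 6, day 3: 3, day 4: 2, day 5: 2, day 6: 5, day 7: 4, day 8: 0, day 9: 0.
Peak is 6.

6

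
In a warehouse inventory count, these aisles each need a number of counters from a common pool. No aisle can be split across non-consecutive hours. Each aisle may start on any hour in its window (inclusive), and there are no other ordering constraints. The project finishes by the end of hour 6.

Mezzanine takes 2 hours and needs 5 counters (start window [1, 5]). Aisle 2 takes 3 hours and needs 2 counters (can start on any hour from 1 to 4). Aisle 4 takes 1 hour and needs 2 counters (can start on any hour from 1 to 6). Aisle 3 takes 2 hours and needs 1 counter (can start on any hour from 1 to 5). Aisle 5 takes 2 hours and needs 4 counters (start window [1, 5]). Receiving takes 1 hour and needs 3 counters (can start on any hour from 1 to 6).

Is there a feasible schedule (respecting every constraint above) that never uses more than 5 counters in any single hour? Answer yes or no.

no

Total counter-hours = 31; over 6 hours the average is 31/6 > 5, so some hour must exceed 5.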